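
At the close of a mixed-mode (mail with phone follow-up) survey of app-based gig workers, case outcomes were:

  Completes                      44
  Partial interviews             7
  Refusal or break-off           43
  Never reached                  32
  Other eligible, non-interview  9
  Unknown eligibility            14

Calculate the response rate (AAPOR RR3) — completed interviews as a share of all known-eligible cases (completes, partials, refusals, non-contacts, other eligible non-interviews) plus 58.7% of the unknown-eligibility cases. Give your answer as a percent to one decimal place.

Top: 44
Known eligible: 44 + 7 + 43 + 32 + 9 = 135
Eligible share of unknowns: 0.5870 × 14 = 8.22
Denominator: 135 + 8.22 = 143.22
RR3 = 44 / 143.22 = 0.3072

30.7%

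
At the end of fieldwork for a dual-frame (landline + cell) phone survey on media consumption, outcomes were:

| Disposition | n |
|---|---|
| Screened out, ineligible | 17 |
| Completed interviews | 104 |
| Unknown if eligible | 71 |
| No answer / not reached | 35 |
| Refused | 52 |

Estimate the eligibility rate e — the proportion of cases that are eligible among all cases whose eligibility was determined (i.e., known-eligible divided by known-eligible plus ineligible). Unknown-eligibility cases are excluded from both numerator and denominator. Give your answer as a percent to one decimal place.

Known eligible → 104 + 52 + 35 = 191
e = 191 / (191 + 17) = 191 / 208 = 0.9183

91.8%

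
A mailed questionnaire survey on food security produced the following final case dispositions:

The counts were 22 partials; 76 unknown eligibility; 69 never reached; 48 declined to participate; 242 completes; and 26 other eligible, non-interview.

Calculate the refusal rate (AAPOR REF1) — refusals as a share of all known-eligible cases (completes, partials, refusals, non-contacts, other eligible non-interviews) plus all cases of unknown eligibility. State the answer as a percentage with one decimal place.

9.9%

Numerator = 48
Base = 242 + 22 + 48 + 69 + 26 + 76 = 483
REF1 = 48 / 483 = 0.0994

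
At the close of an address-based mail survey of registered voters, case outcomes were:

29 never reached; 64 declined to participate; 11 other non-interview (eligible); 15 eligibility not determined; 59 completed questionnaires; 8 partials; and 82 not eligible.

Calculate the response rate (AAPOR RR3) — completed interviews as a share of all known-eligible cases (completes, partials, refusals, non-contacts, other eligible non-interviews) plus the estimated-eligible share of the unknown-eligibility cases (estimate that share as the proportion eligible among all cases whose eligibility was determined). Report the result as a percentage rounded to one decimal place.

32.6%

Numerator: 59
Determined eligible: 59 + 8 + 64 + 29 + 11 = 171
e = 171 / (171 + 82) = 171 / 253 = 0.6759
Estimated eligible among unknowns: 0.6759 × 15 = 10.14
Denominator: 171 + 10.14 = 181.14
RR3 = 59 / 181.14 = 0.3257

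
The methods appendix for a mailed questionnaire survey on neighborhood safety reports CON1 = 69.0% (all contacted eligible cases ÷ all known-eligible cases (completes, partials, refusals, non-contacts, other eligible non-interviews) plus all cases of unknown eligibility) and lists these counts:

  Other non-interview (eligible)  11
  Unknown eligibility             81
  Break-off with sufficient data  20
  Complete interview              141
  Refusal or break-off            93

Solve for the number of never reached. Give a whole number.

Numerator = 141 + 20 + 93 + 11 = 265
CON1 = 265 / D = 0.690
D = 265 / 0.690 = 384.1
Remaining denominator categories sum to 346
never reached = 384.1 − 346 ≈ 38

38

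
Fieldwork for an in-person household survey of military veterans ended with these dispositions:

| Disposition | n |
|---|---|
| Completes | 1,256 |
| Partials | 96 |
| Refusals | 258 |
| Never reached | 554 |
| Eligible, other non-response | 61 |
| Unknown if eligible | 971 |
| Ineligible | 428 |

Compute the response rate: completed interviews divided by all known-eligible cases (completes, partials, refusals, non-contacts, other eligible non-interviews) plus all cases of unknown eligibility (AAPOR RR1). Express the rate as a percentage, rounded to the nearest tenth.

Numerator: 1256
Base: 1256 + 96 + 258 + 554 + 61 + 971 = 3196
RR1 = 1256 / 3196 = 0.3930

39.3%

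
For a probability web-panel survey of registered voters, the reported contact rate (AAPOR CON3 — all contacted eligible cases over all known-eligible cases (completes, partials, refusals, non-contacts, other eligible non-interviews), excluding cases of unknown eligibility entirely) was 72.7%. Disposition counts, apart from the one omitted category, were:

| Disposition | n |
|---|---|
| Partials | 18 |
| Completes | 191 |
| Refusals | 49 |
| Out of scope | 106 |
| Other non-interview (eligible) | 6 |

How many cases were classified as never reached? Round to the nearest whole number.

99

Top → 191 + 18 + 49 + 6 = 264
CON3 = 264 / D = 0.727
D = 264 / 0.727 = 363.1
Rest of base = 264
never reached = 363.1 − 264 ≈ 99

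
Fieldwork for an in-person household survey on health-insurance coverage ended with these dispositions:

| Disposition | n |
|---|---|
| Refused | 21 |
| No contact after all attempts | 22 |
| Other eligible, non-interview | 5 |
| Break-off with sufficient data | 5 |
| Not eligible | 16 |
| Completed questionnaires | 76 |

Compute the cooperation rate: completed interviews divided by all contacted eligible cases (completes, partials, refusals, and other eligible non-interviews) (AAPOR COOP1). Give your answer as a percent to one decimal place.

71.0%

Numerator: 76
Denom: 76 + 5 + 21 + 5 = 107
COOP1 = 76 / 107 = 0.7103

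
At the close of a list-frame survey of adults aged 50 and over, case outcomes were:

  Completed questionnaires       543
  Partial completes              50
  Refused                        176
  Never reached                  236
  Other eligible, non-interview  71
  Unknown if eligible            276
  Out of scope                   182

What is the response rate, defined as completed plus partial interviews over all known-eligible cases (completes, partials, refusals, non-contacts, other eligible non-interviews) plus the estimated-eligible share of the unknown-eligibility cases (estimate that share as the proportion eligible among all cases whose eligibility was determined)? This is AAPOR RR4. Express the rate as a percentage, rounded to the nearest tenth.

Num = 543 + 50 = 593
Known eligible = 543 + 50 + 176 + 236 + 71 = 1076
e = 1076 / (1076 + 182) = 1076 / 1258 = 0.8553
e × U = 0.8553 × 276 = 236.06
Base = 1076 + 236.06 = 1312.06
RR4 = 593 / 1312.06 = 0.4520

45.2%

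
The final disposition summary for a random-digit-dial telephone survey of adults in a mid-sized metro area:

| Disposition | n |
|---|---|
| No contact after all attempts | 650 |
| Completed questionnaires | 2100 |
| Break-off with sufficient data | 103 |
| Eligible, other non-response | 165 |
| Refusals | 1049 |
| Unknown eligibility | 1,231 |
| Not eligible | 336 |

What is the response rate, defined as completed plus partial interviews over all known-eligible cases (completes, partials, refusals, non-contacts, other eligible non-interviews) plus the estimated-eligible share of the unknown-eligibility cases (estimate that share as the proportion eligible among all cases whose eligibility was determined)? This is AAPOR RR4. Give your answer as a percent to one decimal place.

Numerator = 2100 + 103 = 2203
Eligible (known) = 2100 + 103 + 1049 + 650 + 165 = 4067
e = 4067 / (4067 + 336) = 4067 / 4403 = 0.9237
Estimated eligible among unknowns = 0.9237 × 1231 = 1137.07
Denom = 4067 + 1137.07 = 5204.07
RR4 = 2203 / 5204.07 = 0.4233

42.3%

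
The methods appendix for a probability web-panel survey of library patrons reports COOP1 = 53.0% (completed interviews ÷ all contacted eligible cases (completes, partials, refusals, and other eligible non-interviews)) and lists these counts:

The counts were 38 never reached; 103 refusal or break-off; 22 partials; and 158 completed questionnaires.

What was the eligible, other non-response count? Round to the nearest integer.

COOP1 = 158 / D = 0.530
D = 158 / 0.530 = 298.1
Rest of base = 283
eligible, other non-response = 298.1 − 283 ≈ 15

15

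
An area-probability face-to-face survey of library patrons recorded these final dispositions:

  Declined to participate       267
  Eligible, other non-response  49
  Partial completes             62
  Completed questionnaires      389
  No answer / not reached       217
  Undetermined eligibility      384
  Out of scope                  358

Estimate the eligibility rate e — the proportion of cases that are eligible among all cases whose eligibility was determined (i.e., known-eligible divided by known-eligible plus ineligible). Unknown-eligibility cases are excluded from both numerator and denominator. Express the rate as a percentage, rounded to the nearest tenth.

Determined eligible → 389 + 62 + 267 + 217 + 49 = 984
e = 984 / (984 + 358) = 984 / 1342 = 0.7332

73.3%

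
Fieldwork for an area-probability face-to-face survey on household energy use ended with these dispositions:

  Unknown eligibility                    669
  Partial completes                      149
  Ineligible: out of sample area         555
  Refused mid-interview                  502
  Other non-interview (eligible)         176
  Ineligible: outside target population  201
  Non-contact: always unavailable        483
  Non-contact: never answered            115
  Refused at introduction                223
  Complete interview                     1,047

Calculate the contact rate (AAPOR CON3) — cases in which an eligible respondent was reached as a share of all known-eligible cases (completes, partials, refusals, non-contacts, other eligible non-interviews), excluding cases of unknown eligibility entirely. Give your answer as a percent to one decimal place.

77.8%

Declined to participate = 223 + 502 = 725
No answer / not reached = 115 + 483 = 598
Screened out, ineligible = 201 + 555 = 756
Numerator → 1047 + 149 + 725 + 176 = 2097
Denominator → 1047 + 149 + 725 + 598 + 176 = 2695
CON3 = 2097 / 2695 = 0.7781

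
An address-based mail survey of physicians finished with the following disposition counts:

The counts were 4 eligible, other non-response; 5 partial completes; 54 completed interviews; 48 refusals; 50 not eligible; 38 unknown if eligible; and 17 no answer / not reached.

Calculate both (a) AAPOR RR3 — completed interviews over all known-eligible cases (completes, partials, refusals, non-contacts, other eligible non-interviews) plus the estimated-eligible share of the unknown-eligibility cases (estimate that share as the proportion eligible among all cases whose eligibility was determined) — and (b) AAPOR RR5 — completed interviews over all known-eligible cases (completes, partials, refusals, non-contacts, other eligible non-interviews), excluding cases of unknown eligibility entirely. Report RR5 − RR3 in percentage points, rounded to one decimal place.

Numerator → 54
Eligible (known) → 54 + 5 + 48 + 17 + 4 = 128
e = 128 / (128 + 50) = 128 / 178 = 0.7191
Estimated eligible among unknowns → 0.7191 × 38 = 27.33
Denominator → 128 + 27.33 = 155.33
RR3 = 54 / 155.33 = 0.3476
Denominator → 54 + 5 + 48 + 17 + 4 = 128
RR5 = 54 / 128 = 0.4219
Difference = 42.19 − 34.76 = 7.43 percentage points

7.4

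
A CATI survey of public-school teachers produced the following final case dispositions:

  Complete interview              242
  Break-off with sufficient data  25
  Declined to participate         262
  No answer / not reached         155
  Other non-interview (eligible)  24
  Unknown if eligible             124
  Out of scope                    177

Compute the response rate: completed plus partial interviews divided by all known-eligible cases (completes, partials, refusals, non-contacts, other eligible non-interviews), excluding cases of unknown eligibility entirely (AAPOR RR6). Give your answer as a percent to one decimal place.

Top → 242 + 25 = 267
Denom → 242 + 25 + 262 + 155 + 24 = 708
RR6 = 267 / 708 = 0.3771

37.7%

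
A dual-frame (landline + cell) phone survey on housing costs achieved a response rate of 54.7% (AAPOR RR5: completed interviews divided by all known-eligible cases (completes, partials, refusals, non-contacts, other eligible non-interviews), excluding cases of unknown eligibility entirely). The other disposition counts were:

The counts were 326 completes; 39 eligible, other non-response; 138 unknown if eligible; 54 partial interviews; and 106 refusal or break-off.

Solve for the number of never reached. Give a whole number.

71

RR5 = 326 / D = 0.547
D = 326 / 0.547 = 596.0
Rest of base = 525
never reached = 596.0 − 525 ≈ 71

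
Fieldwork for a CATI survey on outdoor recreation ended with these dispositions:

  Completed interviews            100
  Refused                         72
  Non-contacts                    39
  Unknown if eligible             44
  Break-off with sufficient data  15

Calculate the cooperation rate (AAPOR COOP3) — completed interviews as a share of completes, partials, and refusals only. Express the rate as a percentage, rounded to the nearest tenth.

Top = 100
Denom = 100 + 15 + 72 = 187
COOP3 = 100 / 187 = 0.5348

53.5%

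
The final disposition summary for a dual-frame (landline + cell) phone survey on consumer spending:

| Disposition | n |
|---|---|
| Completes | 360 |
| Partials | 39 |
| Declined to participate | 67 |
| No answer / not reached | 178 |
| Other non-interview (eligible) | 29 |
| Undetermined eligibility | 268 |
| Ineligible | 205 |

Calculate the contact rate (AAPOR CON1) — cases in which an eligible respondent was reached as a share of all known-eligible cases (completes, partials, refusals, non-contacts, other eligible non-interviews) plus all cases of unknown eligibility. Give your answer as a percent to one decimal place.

Top: 360 + 39 + 67 + 29 = 495
Denom: 360 + 39 + 67 + 178 + 29 + 268 = 941
CON1 = 495 / 941 = 0.5260

52.6%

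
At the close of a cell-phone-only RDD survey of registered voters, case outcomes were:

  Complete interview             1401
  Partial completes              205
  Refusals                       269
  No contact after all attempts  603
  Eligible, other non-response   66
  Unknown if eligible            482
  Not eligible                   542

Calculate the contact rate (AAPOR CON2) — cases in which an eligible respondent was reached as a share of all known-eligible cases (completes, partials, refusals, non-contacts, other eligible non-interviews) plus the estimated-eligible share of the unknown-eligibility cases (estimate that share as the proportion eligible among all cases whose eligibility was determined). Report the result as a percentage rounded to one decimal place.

66.0%

Top → 1401 + 205 + 269 + 66 = 1941
Determined eligible → 1401 + 205 + 269 + 603 + 66 = 2544
e = 2544 / (2544 + 542) = 2544 / 3086 = 0.8244
Eligible share of unknowns → 0.8244 × 482 = 397.36
Denominator → 2544 + 397.36 = 2941.36
CON2 = 1941 / 2941.36 = 0.6599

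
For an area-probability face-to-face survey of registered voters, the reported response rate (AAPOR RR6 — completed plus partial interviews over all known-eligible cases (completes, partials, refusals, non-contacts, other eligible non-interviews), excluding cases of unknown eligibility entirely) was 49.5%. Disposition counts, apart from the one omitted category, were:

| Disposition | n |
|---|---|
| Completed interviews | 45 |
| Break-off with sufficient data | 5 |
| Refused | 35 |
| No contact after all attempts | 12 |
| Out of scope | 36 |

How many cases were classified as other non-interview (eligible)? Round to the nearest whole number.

Numerator = 45 + 5 = 50
RR6 = 50 / D = 0.495
D = 50 / 0.495 = 101.0
Remaining denominator categories sum to 97
other non-interview (eligible) = 101.0 − 97 ≈ 4

4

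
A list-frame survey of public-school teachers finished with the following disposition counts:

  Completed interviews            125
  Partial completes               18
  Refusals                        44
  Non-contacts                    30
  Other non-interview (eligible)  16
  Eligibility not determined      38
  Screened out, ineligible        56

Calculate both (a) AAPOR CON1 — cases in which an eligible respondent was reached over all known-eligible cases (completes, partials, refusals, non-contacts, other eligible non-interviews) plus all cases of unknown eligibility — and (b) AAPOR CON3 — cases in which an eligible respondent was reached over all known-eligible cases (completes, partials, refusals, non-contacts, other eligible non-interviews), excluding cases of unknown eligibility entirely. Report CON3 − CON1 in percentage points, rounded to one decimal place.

Top → 125 + 18 + 44 + 16 = 203
Denominator → 125 + 18 + 44 + 30 + 16 + 38 = 271
CON1 = 203 / 271 = 0.7491
Denominator → 125 + 18 + 44 + 30 + 16 = 233
CON3 = 203 / 233 = 0.8712
Difference = 87.12 − 74.91 = 12.21 percentage points

12.2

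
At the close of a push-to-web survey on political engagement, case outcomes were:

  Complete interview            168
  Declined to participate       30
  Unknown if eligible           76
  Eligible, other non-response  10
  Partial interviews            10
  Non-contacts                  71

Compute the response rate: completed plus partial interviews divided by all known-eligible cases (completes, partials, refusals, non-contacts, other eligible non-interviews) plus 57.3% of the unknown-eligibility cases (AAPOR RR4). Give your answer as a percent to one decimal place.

Top = 168 + 10 = 178
Determined eligible = 168 + 10 + 30 + 71 + 10 = 289
Eligible share of unknowns = 0.5730 × 76 = 43.55
Base = 289 + 43.55 = 332.55
RR4 = 178 / 332.55 = 0.5353

53.5%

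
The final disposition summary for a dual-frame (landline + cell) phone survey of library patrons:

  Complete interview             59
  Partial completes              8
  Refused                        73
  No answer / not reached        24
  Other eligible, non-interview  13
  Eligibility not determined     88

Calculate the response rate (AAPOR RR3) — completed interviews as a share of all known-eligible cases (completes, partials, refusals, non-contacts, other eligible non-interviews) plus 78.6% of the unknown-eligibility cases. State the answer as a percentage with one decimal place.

24.0%

Top: 59
Determined eligible: 59 + 8 + 73 + 24 + 13 = 177
e × U: 0.7860 × 88 = 69.17
Base: 177 + 69.17 = 246.17
RR3 = 59 / 246.17 = 0.2397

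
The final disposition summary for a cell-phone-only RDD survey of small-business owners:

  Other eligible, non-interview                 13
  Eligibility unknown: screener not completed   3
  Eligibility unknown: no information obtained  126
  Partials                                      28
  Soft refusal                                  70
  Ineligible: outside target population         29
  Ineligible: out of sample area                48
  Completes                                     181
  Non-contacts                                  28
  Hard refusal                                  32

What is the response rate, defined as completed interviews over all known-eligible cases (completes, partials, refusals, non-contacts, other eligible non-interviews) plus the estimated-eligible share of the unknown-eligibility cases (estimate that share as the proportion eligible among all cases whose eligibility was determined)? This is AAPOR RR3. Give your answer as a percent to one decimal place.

39.5%

Refusals = 32 + 70 = 102
Undetermined eligibility = 3 + 126 = 129
Screened out, ineligible = 29 + 48 = 77
Num → 181
Determined eligible → 181 + 28 + 102 + 28 + 13 = 352
e = 352 / (352 + 77) = 352 / 429 = 0.8205
Estimated eligible among unknowns → 0.8205 × 129 = 105.84
Denom → 352 + 105.84 = 457.84
RR3 = 181 / 457.84 = 0.3953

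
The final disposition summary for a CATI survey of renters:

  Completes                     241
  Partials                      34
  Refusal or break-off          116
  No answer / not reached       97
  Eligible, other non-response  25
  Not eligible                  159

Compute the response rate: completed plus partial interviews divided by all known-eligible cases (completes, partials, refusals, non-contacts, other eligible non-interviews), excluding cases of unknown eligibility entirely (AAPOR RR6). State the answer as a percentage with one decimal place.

53.6%

Top → 241 + 34 = 275
Base → 241 + 34 + 116 + 97 + 25 = 513
RR6 = 275 / 513 = 0.5361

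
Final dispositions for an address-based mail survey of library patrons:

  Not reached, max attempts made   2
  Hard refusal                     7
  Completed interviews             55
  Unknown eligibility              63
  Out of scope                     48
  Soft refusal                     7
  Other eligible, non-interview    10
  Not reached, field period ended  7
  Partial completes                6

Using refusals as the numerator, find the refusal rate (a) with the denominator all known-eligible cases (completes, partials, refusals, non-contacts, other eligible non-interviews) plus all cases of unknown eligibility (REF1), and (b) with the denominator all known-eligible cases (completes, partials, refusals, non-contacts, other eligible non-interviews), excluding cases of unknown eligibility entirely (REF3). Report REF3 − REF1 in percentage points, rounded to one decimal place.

Refusals = 7 + 7 = 14
Non-contacts = 7 + 2 = 9
Numerator: 14
Denominator: 55 + 6 + 14 + 9 + 10 + 63 = 157
REF1 = 14 / 157 = 0.0892
Denominator: 55 + 6 + 14 + 9 + 10 = 94
REF3 = 14 / 94 = 0.1489
Difference = 14.89 − 8.92 = 5.97 percentage points

6.0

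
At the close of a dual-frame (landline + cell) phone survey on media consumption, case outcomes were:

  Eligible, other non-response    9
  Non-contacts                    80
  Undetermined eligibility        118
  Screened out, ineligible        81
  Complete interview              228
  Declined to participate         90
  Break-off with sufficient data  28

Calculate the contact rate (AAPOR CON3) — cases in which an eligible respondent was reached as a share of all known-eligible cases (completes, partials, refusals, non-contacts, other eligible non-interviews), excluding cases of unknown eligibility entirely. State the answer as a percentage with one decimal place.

81.6%

Top → 228 + 28 + 90 + 9 = 355
Base → 228 + 28 + 90 + 80 + 9 = 435
CON3 = 355 / 435 = 0.8161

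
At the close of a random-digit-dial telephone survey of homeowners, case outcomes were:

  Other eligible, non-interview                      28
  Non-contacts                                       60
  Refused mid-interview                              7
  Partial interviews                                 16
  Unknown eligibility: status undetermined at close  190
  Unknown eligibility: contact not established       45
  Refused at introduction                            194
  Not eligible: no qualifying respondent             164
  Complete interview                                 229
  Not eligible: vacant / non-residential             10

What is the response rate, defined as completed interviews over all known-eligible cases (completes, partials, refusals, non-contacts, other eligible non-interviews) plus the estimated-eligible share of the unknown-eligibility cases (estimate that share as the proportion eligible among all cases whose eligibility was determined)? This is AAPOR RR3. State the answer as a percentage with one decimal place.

32.2%

Refused = 194 + 7 = 201
Undetermined eligibility = 45 + 190 = 235
Out of scope = 164 + 10 = 174
Num: 229
Known eligible: 229 + 16 + 201 + 60 + 28 = 534
e = 534 / (534 + 174) = 534 / 708 = 0.7542
Eligible share of unknowns: 0.7542 × 235 = 177.24
Base: 534 + 177.24 = 711.24
RR3 = 229 / 711.24 = 0.3220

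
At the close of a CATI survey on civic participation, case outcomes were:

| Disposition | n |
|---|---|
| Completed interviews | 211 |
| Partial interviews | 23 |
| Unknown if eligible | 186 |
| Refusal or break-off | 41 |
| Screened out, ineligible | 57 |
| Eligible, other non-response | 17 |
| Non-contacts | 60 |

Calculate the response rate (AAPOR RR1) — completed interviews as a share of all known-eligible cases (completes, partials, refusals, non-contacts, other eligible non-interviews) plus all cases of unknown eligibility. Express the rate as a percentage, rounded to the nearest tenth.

39.2%

Top = 211
Denominator = 211 + 23 + 41 + 60 + 17 + 186 = 538
RR1 = 211 / 538 = 0.3922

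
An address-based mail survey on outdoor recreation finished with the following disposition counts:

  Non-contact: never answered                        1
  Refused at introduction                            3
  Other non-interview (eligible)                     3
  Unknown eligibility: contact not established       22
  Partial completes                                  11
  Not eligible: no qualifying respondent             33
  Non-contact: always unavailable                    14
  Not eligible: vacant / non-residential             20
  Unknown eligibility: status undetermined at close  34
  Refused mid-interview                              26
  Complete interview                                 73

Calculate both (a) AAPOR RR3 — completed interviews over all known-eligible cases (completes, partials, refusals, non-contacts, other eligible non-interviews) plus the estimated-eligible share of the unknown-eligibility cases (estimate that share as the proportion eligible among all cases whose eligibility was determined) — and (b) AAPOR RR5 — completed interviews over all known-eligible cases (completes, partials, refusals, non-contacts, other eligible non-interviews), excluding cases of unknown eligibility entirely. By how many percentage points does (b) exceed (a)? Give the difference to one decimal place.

Refusals = 3 + 26 = 29
Non-contacts = 1 + 14 = 15
Undetermined eligibility = 22 + 34 = 56
Not eligible = 33 + 20 = 53
Top = 73
Eligible (known) = 73 + 11 + 29 + 15 + 3 = 131
e = 131 / (131 + 53) = 131 / 184 = 0.7120
e × U = 0.7120 × 56 = 39.87
Denom = 131 + 39.87 = 170.87
RR3 = 73 / 170.87 = 0.4272
Denom = 73 + 11 + 29 + 15 + 3 = 131
RR5 = 73 / 131 = 0.5573
Difference = 55.73 − 42.72 = 13.01 percentage points

13.0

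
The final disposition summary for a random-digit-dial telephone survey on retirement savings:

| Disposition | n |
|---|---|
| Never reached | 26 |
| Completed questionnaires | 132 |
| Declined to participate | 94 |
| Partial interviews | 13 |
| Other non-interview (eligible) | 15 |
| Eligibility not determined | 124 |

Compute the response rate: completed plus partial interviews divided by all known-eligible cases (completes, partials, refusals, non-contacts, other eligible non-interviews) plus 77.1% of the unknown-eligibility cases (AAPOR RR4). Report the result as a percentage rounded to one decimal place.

Num → 132 + 13 = 145
Determined eligible → 132 + 13 + 94 + 26 + 15 = 280
e × U → 0.7710 × 124 = 95.60
Denom → 280 + 95.60 = 375.60
RR4 = 145 / 375.60 = 0.3860

38.6%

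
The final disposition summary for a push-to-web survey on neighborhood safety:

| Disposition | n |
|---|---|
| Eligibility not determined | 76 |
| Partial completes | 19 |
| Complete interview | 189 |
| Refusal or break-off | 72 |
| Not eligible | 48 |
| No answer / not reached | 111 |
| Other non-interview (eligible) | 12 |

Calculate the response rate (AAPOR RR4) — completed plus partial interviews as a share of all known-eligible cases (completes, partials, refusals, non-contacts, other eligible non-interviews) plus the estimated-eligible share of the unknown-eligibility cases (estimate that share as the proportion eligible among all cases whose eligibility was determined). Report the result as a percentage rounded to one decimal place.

Num → 189 + 19 = 208
Known eligible → 189 + 19 + 72 + 111 + 12 = 403
e = 403 / (403 + 48) = 403 / 451 = 0.8936
Estimated eligible among unknowns → 0.8936 × 76 = 67.91
Denominator → 403 + 67.91 = 470.91
RR4 = 208 / 470.91 = 0.4417

44.2%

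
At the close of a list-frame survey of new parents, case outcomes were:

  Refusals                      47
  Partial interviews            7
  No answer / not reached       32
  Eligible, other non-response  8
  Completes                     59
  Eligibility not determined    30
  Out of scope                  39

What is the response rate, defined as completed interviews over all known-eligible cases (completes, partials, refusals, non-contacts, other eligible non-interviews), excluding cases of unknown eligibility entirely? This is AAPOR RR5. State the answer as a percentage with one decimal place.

Top: 59
Denom: 59 + 7 + 47 + 32 + 8 = 153
RR5 = 59 / 153 = 0.3856

38.6%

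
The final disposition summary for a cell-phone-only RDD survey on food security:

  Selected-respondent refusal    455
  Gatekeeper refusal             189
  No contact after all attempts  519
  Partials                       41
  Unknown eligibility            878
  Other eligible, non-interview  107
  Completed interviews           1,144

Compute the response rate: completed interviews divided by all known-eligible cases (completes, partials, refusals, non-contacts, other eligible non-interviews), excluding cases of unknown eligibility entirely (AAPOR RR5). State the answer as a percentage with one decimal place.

46.6%

Refused = 189 + 455 = 644
Num = 1144
Base = 1144 + 41 + 644 + 519 + 107 = 2455
RR5 = 1144 / 2455 = 0.4660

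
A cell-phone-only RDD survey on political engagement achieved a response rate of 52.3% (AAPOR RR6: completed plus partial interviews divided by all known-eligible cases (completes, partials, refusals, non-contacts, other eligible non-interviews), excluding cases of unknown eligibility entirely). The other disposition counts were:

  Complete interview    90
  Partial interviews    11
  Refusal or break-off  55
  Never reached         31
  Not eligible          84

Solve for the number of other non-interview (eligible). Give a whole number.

6

Numerator → 90 + 11 = 101
RR6 = 101 / D = 0.523
D = 101 / 0.523 = 193.1
Other denominator terms total 187
other non-interview (eligible) = 193.1 − 187 ≈ 6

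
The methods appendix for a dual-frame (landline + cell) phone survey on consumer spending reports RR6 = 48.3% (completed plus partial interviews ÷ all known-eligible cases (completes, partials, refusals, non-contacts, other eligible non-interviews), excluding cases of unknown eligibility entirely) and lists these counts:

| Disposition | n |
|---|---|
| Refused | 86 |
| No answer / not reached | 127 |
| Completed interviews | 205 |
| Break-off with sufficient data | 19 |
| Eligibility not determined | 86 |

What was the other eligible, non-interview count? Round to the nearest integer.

Numerator = 205 + 19 = 224
RR6 = 224 / D = 0.483
D = 224 / 0.483 = 463.8
Remaining denominator categories sum to 437
other eligible, non-interview = 463.8 − 437 ≈ 27

27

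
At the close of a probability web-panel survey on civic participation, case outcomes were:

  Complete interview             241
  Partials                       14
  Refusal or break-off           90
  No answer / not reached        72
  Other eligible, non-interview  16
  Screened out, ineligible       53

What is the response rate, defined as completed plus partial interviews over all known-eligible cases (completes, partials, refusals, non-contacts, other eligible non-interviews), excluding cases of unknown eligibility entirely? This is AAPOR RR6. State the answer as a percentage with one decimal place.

Top = 241 + 14 = 255
Denom = 241 + 14 + 90 + 72 + 16 = 433
RR6 = 255 / 433 = 0.5889

58.9%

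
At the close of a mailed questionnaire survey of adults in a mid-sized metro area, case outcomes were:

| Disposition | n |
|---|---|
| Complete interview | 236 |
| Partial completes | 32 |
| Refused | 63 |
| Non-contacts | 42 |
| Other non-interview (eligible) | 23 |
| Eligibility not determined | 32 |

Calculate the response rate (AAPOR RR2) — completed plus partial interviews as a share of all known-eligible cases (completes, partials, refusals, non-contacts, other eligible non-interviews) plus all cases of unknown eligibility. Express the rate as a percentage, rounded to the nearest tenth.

Numerator → 236 + 32 = 268
Denominator → 236 + 32 + 63 + 42 + 23 + 32 = 428
RR2 = 268 / 428 = 0.6262

62.6%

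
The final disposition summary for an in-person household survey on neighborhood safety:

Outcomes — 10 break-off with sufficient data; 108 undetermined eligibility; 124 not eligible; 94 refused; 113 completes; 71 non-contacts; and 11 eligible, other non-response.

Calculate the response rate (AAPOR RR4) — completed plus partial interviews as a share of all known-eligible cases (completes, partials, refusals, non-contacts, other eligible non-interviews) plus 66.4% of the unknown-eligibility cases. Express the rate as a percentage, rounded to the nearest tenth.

Num = 113 + 10 = 123
Known eligible = 113 + 10 + 94 + 71 + 11 = 299
Estimated eligible among unknowns = 0.6640 × 108 = 71.71
Denominator = 299 + 71.71 = 370.71
RR4 = 123 / 370.71 = 0.3318

33.2%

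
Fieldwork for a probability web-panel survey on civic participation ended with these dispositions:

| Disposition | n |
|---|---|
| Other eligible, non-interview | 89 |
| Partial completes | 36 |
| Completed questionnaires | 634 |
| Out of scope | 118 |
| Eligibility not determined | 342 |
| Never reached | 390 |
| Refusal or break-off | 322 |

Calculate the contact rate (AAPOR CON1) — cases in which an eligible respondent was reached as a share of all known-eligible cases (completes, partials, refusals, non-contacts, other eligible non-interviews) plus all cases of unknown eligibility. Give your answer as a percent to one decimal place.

Num → 634 + 36 + 322 + 89 = 1081
Base → 634 + 36 + 322 + 390 + 89 + 342 = 1813
CON1 = 1081 / 1813 = 0.5962

59.6%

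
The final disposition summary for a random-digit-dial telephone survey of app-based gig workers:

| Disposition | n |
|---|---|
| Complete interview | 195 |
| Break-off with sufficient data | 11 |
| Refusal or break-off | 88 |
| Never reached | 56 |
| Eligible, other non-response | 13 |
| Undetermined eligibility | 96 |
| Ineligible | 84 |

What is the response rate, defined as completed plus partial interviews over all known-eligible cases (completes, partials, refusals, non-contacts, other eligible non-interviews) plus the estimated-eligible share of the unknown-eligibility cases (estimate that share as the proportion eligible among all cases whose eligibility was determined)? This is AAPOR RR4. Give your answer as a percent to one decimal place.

46.7%

Numerator: 195 + 11 = 206
Determined eligible: 195 + 11 + 88 + 56 + 13 = 363
e = 363 / (363 + 84) = 363 / 447 = 0.8121
e × U: 0.8121 × 96 = 77.96
Base: 363 + 77.96 = 440.96
RR4 = 206 / 440.96 = 0.4672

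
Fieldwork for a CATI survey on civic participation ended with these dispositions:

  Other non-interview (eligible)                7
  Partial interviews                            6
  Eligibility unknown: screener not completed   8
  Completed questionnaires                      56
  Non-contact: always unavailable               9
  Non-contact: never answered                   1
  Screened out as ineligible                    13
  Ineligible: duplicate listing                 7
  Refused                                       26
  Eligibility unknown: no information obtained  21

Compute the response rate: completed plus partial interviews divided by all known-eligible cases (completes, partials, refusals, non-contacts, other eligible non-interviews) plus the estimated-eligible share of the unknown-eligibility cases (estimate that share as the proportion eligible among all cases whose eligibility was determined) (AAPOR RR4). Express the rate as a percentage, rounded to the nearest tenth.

47.9%

No contact after all attempts = 1 + 9 = 10
Unknown eligibility = 8 + 21 = 29
Screened out, ineligible = 13 + 7 = 20
Top → 56 + 6 = 62
Known eligible → 56 + 6 + 26 + 10 + 7 = 105
e = 105 / (105 + 20) = 105 / 125 = 0.8400
Estimated eligible among unknowns → 0.8400 × 29 = 24.36
Denominator → 105 + 24.36 = 129.36
RR4 = 62 / 129.36 = 0.4793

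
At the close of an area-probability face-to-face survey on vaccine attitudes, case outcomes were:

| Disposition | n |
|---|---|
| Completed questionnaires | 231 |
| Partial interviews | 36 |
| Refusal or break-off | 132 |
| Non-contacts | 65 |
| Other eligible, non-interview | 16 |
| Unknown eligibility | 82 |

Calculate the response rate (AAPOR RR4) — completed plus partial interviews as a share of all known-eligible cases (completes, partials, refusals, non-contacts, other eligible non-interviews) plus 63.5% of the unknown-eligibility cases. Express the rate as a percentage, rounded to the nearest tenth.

Numerator = 231 + 36 = 267
Known eligible = 231 + 36 + 132 + 65 + 16 = 480
Eligible share of unknowns = 0.6350 × 82 = 52.07
Denom = 480 + 52.07 = 532.07
RR4 = 267 / 532.07 = 0.5018

50.2%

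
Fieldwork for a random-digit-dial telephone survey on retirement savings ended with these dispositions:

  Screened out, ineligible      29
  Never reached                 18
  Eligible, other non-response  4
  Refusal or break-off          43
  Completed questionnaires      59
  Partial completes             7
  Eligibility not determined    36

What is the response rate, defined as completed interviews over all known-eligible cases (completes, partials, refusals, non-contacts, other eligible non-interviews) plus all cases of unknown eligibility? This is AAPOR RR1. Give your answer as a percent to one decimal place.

Num = 59
Denominator = 59 + 7 + 43 + 18 + 4 + 36 = 167
RR1 = 59 / 167 = 0.3533

35.3%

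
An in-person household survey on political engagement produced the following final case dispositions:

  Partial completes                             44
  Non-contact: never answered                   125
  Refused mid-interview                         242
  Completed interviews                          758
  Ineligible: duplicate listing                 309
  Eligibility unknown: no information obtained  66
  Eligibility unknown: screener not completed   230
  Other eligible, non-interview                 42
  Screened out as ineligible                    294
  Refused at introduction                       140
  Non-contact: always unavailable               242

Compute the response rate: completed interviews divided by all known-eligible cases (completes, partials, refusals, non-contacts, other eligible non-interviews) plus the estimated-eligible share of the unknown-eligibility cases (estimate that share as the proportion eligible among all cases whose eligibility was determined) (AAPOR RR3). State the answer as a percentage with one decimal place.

41.9%

Refusals = 140 + 242 = 382
Never reached = 125 + 242 = 367
Unknown eligibility = 230 + 66 = 296
Not eligible = 294 + 309 = 603
Top = 758
Eligible (known) = 758 + 44 + 382 + 367 + 42 = 1593
e = 1593 / (1593 + 603) = 1593 / 2196 = 0.7254
Eligible share of unknowns = 0.7254 × 296 = 214.72
Denom = 1593 + 214.72 = 1807.72
RR3 = 758 / 1807.72 = 0.4193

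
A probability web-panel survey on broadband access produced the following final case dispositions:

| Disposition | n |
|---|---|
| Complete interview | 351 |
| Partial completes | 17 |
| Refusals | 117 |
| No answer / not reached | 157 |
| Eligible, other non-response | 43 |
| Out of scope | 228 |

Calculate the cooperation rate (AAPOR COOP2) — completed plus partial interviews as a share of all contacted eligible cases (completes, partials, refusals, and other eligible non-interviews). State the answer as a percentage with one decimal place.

69.7%

Top → 351 + 17 = 368
Denominator → 351 + 17 + 117 + 43 = 528
COOP2 = 368 / 528 = 0.6970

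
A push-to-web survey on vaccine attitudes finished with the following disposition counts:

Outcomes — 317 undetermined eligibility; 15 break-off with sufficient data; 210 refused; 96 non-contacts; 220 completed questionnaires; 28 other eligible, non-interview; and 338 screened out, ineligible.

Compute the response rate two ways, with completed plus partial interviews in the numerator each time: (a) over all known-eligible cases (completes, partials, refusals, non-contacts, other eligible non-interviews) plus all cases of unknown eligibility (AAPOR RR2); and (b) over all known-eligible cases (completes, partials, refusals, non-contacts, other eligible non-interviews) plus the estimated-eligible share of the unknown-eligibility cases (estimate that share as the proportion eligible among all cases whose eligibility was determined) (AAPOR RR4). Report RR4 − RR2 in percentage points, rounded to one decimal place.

4.1

Numerator: 220 + 15 = 235
Denominator: 220 + 15 + 210 + 96 + 28 + 317 = 886
RR2 = 235 / 886 = 0.2652
Known eligible: 220 + 15 + 210 + 96 + 28 = 569
e = 569 / (569 + 338) = 569 / 907 = 0.6273
e × U: 0.6273 × 317 = 198.85
Denominator: 569 + 198.85 = 767.85
RR4 = 235 / 767.85 = 0.3060
Difference = 30.60 − 26.52 = 4.08 percentage points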